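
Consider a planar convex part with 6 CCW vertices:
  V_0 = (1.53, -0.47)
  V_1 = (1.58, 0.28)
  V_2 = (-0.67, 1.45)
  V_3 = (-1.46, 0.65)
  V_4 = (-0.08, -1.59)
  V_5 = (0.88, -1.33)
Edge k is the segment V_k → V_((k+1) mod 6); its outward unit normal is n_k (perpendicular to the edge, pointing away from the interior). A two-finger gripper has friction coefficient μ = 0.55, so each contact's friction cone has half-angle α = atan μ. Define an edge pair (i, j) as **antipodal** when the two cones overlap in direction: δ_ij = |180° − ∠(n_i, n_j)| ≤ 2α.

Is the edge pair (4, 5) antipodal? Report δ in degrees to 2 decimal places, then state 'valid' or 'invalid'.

α = atan 0.55 = 28.81°;  2α = 57.62°
edge 4: e_4 = (+0.96, +0.26);  n_4 = (+0.2614, -0.9652)
edge 5: e_5 = (+0.65, +0.86);  n_5 = (+0.7978, -0.6030)
∠(n_4, n_5) = 37.76°
δ = |180° − 37.76°| = 142.24°
142.24° > 2α = 57.62°  →  invalid

δ = 142.24°, invalid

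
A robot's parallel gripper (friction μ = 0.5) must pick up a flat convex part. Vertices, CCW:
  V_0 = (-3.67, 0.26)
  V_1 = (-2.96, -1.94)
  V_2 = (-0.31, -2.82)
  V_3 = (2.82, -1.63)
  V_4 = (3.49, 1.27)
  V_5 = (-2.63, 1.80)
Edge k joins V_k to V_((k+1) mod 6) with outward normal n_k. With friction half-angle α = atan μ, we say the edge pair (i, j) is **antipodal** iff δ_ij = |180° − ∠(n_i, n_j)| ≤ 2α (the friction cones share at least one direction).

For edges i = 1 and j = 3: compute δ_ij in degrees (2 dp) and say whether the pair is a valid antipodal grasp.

δ = 84.64°, invalid

α = atan 0.5 = 26.57°;  2α = 53.13°
edge 1: e_1 = (+2.65, -0.88);  n_1 = (-0.3152, -0.9490)
edge 3: e_3 = (+0.67, +2.90);  n_3 = (+0.9743, -0.2251)
∠(n_1, n_3) = 95.36°
δ = |180° − 95.36°| = 84.64°
84.64° > 2α = 53.13°  →  invalid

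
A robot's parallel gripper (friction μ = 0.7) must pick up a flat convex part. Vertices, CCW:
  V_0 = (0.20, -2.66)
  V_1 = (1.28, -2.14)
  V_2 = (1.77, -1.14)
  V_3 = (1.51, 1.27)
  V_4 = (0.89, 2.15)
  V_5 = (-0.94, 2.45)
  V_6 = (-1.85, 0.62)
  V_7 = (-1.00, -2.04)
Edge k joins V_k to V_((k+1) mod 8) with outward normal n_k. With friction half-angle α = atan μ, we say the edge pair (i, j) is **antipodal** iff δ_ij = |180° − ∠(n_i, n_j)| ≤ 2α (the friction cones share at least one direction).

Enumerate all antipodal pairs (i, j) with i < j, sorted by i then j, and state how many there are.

α = atan 0.7 = 34.99°;  2α = 69.98°
n_0 = (+0.4338, -0.9010)
n_1 = (+0.8980, -0.4400)
n_2 = (+0.9942, +0.1073)
n_3 = (+0.8175, +0.5760)
n_4 = (+0.1618, +0.9868)
n_5 = (-0.8954, +0.4453)
n_6 = (-0.9525, -0.3044)
n_7 = (-0.4590, -0.8884)
  (0,1): δ = 141.81°  ·
  (0,2): δ = 109.55°  ·
  (0,3): δ = 80.54°  ·
  (0,4): δ = 35.02°  ✓
  (0,5): δ = 37.85°  ✓
  (0,6): δ = 82.01°  ·
  (0,7): δ = 126.97°  ·
  (1,2): δ = 147.74°  ·
  (1,3): δ = 118.73°  ·
  (1,4): δ = 73.21°  ·
  (1,5): δ = 0.33°  ✓
  (1,6): δ = 43.83°  ✓
  (1,7): δ = 88.78°  ·
  (2,3): δ = 150.99°  ·
  (2,4): δ = 105.47°  ·
  (2,5): δ = 32.60°  ✓
  (2,6): δ = 11.56°  ✓
  (2,7): δ = 56.52°  ✓
  (3,4): δ = 134.48°  ·
  (3,5): δ = 61.61°  ✓
  (3,6): δ = 17.45°  ✓
  (3,7): δ = 27.51°  ✓
  (4,5): δ = 107.13°  ·
  (4,6): δ = 62.97°  ✓
  (4,7): δ = 18.01°  ✓
  (5,6): δ = 135.84°  ·
  (5,7): δ = 90.88°  ·
  (6,7): δ = 135.05°  ·
antipodal pairs: 12

count = 12; pairs: (0,4), (0,5), (1,5), (1,6), (2,5), (2,6), (2,7), (3,5), (3,6), (3,7), (4,6), (4,7)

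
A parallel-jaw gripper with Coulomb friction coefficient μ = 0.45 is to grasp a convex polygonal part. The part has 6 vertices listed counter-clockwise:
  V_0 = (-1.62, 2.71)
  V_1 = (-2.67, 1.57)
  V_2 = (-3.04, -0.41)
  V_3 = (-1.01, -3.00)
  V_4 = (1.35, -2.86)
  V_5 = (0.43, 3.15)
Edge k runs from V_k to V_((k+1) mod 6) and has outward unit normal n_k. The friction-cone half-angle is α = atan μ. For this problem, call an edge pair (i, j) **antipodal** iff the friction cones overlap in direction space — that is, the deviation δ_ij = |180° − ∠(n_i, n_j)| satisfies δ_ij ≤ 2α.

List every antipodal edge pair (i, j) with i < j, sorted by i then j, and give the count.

α = atan 0.45 = 24.23°;  2α = 48.46°
n_0 = (-0.7355, +0.6775)
n_1 = (-0.9830, +0.1837)
n_2 = (-0.7871, -0.6169)
n_3 = (+0.0592, -0.9982)
n_4 = (+0.9885, +0.1513)
n_5 = (-0.2099, +0.9777)
  (0,1): δ = 147.94°  ·
  (0,2): δ = 99.26°  ·
  (0,3): δ = 43.96°  ✓
  (0,4): δ = 51.35°  ·
  (0,5): δ = 144.76°  ·
  (1,2): δ = 131.33°  ·
  (1,3): δ = 76.02°  ·
  (1,4): δ = 19.29°  ✓
  (1,5): δ = 112.70°  ·
  (2,3): δ = 124.69°  ·
  (2,4): δ = 29.39°  ✓
  (2,5): δ = 64.03°  ·
  (3,4): δ = 84.69°  ·
  (3,5): δ = 8.72°  ✓
  (4,5): δ = 86.59°  ·
antipodal pairs: 4

count = 4; pairs: (0,3), (1,4), (2,4), (3,5)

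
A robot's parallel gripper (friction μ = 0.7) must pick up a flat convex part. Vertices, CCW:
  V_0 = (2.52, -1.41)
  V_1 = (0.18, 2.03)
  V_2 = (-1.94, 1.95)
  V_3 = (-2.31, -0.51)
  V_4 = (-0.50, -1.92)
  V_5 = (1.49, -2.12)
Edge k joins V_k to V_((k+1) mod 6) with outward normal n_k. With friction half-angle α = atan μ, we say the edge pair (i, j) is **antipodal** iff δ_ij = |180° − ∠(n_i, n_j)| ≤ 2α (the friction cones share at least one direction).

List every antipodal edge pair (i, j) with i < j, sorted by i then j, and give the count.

α = atan 0.7 = 34.99°;  2α = 69.98°
n_0 = (+0.8268, +0.5624)
n_1 = (-0.0377, +0.9993)
n_2 = (-0.9889, +0.1487)
n_3 = (-0.6145, -0.7889)
n_4 = (-0.1000, -0.9950)
n_5 = (+0.5675, -0.8233)
  (0,1): δ = 122.06°  ·
  (0,2): δ = 42.78°  ✓
  (0,3): δ = 17.86°  ✓
  (0,4): δ = 50.04°  ✓
  (0,5): δ = 90.35°  ·
  (1,2): δ = 100.71°  ·
  (1,3): δ = 40.08°  ✓
  (1,4): δ = 7.90°  ✓
  (1,5): δ = 32.42°  ✓
  (2,3): δ = 119.37°  ·
  (2,4): δ = 87.19°  ·
  (2,5): δ = 46.87°  ✓
  (3,4): δ = 147.82°  ·
  (3,5): δ = 107.50°  ·
  (4,5): δ = 139.68°  ·
antipodal pairs: 7

count = 7; pairs: (0,2), (0,3), (0,4), (1,3), (1,4), (1,5), (2,5)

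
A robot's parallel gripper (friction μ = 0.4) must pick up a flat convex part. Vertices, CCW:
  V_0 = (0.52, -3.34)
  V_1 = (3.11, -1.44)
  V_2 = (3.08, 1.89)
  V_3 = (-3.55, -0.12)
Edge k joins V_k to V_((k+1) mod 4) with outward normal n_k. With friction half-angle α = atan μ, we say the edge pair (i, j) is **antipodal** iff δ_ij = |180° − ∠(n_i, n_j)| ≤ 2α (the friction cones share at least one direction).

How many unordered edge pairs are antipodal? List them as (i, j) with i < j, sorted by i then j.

α = atan 0.4 = 21.80°;  2α = 43.60°
n_0 = (+0.5915, -0.8063)
n_1 = (+1.0000, +0.0090)
n_2 = (-0.2901, +0.9570)
n_3 = (-0.6205, -0.7842)
  (0,1): δ = 125.75°  ·
  (0,2): δ = 19.40°  ✓
  (0,3): δ = 105.39°  ·
  (1,2): δ = 73.65°  ·
  (1,3): δ = 51.13°  ·
  (2,3): δ = 55.22°  ·
antipodal pairs: 1

count = 1; pairs: (0,2)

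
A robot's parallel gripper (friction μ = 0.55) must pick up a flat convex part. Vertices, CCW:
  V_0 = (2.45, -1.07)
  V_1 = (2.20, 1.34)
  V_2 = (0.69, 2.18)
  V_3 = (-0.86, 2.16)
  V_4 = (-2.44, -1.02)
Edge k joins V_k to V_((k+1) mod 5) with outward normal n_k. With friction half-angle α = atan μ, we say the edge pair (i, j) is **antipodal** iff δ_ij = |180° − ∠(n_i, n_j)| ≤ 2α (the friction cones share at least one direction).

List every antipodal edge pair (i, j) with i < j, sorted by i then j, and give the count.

α = atan 0.55 = 28.81°;  2α = 57.62°
n_0 = (+0.9947, +0.1032)
n_1 = (+0.4861, +0.8739)
n_2 = (-0.0129, +0.9999)
n_3 = (-0.8956, +0.4450)
n_4 = (-0.0102, -0.9999)
  (0,1): δ = 125.01°  ·
  (0,2): δ = 95.18°  ·
  (0,3): δ = 32.34°  ✓
  (0,4): δ = 83.49°  ·
  (1,2): δ = 150.17°  ·
  (1,3): δ = 87.33°  ·
  (1,4): δ = 28.50°  ✓
  (2,3): δ = 117.16°  ·
  (2,4): δ = 1.33°  ✓
  (3,4): δ = 64.17°  ·
antipodal pairs: 3

count = 3; pairs: (0,3), (1,4), (2,4)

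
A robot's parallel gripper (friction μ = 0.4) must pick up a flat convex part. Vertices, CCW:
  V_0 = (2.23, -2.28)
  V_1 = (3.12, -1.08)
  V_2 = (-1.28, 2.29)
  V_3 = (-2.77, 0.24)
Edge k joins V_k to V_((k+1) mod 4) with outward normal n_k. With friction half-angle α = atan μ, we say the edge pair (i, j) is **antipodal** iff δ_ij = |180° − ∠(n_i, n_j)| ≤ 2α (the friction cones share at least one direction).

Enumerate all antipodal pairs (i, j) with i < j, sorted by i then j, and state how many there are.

count = 2; pairs: (0,2), (1,3)

α = atan 0.4 = 21.80°;  2α = 43.60°
n_0 = (+0.8032, -0.5957)
n_1 = (+0.6081, +0.7939)
n_2 = (-0.8089, +0.5879)
n_3 = (-0.4501, -0.8930)
  (0,1): δ = 90.89°  ·
  (0,2): δ = 0.55°  ✓
  (0,3): δ = 99.81°  ·
  (1,2): δ = 88.56°  ·
  (1,3): δ = 10.70°  ✓
  (2,3): δ = 80.74°  ·
antipodal pairs: 2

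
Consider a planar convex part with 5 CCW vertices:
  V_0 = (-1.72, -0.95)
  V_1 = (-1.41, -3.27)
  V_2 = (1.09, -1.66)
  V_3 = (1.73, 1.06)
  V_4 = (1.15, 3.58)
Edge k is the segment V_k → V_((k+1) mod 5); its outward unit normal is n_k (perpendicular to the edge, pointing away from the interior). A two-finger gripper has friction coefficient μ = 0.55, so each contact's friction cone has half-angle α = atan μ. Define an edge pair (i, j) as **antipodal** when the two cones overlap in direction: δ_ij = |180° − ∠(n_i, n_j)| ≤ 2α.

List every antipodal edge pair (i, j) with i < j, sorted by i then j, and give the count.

α = atan 0.55 = 28.81°;  2α = 57.62°
n_0 = (-0.9912, -0.1324)
n_1 = (+0.5414, -0.8407)
n_2 = (+0.9734, -0.2290)
n_3 = (+0.9745, +0.2243)
n_4 = (-0.8447, +0.5352)
  (0,1): δ = 64.83°  ·
  (0,2): δ = 20.85°  ✓
  (0,3): δ = 5.35°  ✓
  (0,4): δ = 140.03°  ·
  (1,2): δ = 136.02°  ·
  (1,3): δ = 109.82°  ·
  (1,4): δ = 24.86°  ✓
  (2,3): δ = 153.80°  ·
  (2,4): δ = 19.12°  ✓
  (3,4): δ = 45.32°  ✓
antipodal pairs: 5

count = 5; pairs: (0,2), (0,3), (1,4), (2,4), (3,4)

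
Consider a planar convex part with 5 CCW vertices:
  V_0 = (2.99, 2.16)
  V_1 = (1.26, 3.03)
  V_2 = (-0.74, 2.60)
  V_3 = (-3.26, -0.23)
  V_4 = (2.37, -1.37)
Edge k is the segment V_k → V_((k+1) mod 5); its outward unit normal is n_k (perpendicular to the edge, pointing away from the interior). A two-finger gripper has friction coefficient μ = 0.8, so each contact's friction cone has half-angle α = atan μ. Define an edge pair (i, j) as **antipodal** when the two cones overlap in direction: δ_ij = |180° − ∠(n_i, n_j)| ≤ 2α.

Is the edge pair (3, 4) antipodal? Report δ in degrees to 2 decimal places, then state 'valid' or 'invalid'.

δ = 88.51°, invalid

α = atan 0.8 = 38.66°;  2α = 77.32°
edge 3: e_3 = (+5.63, -1.14);  n_3 = (-0.1985, -0.9801)
edge 4: e_4 = (+0.62, +3.53);  n_4 = (+0.9849, -0.1730)
∠(n_3, n_4) = 91.49°
δ = |180° − 91.49°| = 88.51°
88.51° > 2α = 77.32°  →  invalid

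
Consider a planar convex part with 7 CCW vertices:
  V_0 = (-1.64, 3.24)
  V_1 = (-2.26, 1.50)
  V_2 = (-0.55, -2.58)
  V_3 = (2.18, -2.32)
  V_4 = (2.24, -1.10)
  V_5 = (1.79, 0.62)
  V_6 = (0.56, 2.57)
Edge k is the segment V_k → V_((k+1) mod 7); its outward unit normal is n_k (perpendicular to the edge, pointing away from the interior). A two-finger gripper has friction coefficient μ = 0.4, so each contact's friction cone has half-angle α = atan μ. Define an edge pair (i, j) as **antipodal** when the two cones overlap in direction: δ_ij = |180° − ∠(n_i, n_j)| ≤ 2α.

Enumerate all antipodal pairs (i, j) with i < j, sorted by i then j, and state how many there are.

count = 6; pairs: (0,3), (0,4), (1,3), (1,4), (1,5), (2,6)

α = atan 0.4 = 21.80°;  2α = 43.60°
n_0 = (-0.9420, +0.3357)
n_1 = (-0.9223, -0.3865)
n_2 = (+0.0948, -0.9955)
n_3 = (+0.9988, -0.0491)
n_4 = (+0.9674, +0.2531)
n_5 = (+0.8458, +0.5335)
n_6 = (+0.2913, +0.9566)
  (0,1): δ = 137.65°  ·
  (0,2): δ = 64.95°  ·
  (0,3): δ = 16.80°  ✓
  (0,4): δ = 34.27°  ✓
  (0,5): δ = 51.85°  ·
  (0,6): δ = 92.67°  ·
  (1,2): δ = 107.30°  ·
  (1,3): δ = 25.55°  ✓
  (1,4): δ = 8.08°  ✓
  (1,5): δ = 9.50°  ✓
  (1,6): δ = 50.32°  ·
  (2,3): δ = 98.26°  ·
  (2,4): δ = 80.78°  ·
  (2,5): δ = 63.20°  ·
  (2,6): δ = 22.38°  ✓
  (3,4): δ = 162.52°  ·
  (3,5): δ = 144.94°  ·
  (3,6): δ = 104.12°  ·
  (4,5): δ = 162.42°  ·
  (4,6): δ = 121.60°  ·
  (5,6): δ = 139.18°  ·
antipodal pairs: 6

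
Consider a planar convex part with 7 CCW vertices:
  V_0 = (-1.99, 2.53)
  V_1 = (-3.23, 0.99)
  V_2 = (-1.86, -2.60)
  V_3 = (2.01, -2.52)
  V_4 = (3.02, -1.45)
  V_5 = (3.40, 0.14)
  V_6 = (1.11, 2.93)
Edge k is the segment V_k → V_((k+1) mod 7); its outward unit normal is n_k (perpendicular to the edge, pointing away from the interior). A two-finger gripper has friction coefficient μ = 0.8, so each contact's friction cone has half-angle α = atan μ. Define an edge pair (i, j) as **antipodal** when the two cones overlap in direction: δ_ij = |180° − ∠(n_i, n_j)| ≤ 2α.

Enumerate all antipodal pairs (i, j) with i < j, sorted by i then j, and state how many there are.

α = atan 0.8 = 38.66°;  2α = 77.32°
n_0 = (-0.7789, +0.6272)
n_1 = (-0.9343, -0.3565)
n_2 = (+0.0207, -0.9998)
n_3 = (+0.7272, -0.6864)
n_4 = (+0.9726, -0.2324)
n_5 = (+0.7730, +0.6344)
n_6 = (-0.1280, +0.9918)
  (0,1): δ = 120.27°  ·
  (0,2): δ = 49.97°  ✓
  (0,3): δ = 4.51°  ✓
  (0,4): δ = 25.40°  ✓
  (0,5): δ = 78.22°  ·
  (0,6): δ = 136.19°  ·
  (1,2): δ = 109.70°  ·
  (1,3): δ = 64.24°  ✓
  (1,4): δ = 34.33°  ✓
  (1,5): δ = 18.49°  ✓
  (1,6): δ = 76.46°  ✓
  (2,3): δ = 134.53°  ·
  (2,4): δ = 104.63°  ·
  (2,5): δ = 51.81°  ✓
  (2,6): δ = 6.17°  ✓
  (3,4): δ = 150.09°  ·
  (3,5): δ = 97.27°  ·
  (3,6): δ = 39.30°  ✓
  (4,5): δ = 127.18°  ·
  (4,6): δ = 69.21°  ✓
  (5,6): δ = 122.03°  ·
antipodal pairs: 11

count = 11; pairs: (0,2), (0,3), (0,4), (1,3), (1,4), (1,5), (1,6), (2,5), (2,6), (3,6), (4,6)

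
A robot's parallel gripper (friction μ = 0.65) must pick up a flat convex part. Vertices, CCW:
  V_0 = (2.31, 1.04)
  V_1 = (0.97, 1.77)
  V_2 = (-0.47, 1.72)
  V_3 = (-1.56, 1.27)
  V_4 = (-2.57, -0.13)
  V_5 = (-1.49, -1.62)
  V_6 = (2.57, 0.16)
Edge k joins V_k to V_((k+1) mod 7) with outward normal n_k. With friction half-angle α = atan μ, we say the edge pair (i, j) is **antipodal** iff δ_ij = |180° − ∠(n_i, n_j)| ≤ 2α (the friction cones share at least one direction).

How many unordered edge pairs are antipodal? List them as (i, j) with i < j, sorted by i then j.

α = atan 0.65 = 33.02°;  2α = 66.05°
n_0 = (+0.4784, +0.8781)
n_1 = (-0.0347, +0.9994)
n_2 = (-0.3816, +0.9243)
n_3 = (-0.8110, +0.5851)
n_4 = (-0.8097, -0.5869)
n_5 = (+0.4015, -0.9158)
n_6 = (+0.9590, +0.2833)
  (0,1): δ = 149.43°  ·
  (0,2): δ = 128.99°  ·
  (0,3): δ = 97.23°  ·
  (0,4): δ = 25.48°  ✓
  (0,5): δ = 52.25°  ✓
  (0,6): δ = 135.04°  ·
  (1,2): δ = 159.56°  ·
  (1,3): δ = 127.80°  ·
  (1,4): δ = 56.05°  ✓
  (1,5): δ = 21.69°  ✓
  (1,6): δ = 104.47°  ·
  (2,3): δ = 148.24°  ·
  (2,4): δ = 76.50°  ·
  (2,5): δ = 1.24°  ✓
  (2,6): δ = 84.03°  ·
  (3,4): δ = 108.26°  ·
  (3,5): δ = 30.52°  ✓
  (3,6): δ = 52.27°  ✓
  (4,5): δ = 102.26°  ·
  (4,6): δ = 19.48°  ✓
  (5,6): δ = 97.21°  ·
antipodal pairs: 8

count = 8; pairs: (0,4), (0,5), (1,4), (1,5), (2,5), (3,5), (3,6), (4,6)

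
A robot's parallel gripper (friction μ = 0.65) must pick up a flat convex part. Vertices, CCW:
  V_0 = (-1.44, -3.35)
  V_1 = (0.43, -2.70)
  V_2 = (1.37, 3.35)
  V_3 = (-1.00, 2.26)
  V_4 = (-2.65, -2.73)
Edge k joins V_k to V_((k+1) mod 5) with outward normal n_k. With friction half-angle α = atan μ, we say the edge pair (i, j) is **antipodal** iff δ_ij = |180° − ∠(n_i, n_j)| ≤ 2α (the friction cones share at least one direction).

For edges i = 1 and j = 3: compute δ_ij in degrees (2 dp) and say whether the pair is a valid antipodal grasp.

α = atan 0.65 = 33.02°;  2α = 66.05°
edge 1: e_1 = (+0.94, +6.05);  n_1 = (+0.9881, -0.1535)
edge 3: e_3 = (-1.65, -4.99);  n_3 = (-0.9494, +0.3139)
∠(n_1, n_3) = 170.53°
δ = |180° − 170.53°| = 9.47°
9.47° ≤ 2α = 66.05°  →  valid

δ = 9.47°, valid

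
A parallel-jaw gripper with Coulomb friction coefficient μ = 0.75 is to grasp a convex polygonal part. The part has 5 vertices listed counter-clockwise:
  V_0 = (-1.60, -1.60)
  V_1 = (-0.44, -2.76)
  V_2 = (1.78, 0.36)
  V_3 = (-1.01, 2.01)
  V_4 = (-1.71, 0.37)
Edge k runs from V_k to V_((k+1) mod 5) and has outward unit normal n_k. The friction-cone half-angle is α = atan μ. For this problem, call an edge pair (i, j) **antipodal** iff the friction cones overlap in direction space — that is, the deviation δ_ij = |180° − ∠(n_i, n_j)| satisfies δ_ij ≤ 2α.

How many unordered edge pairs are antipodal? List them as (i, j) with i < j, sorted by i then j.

count = 4; pairs: (0,2), (1,3), (1,4), (2,4)

α = atan 0.75 = 36.87°;  2α = 73.74°
n_0 = (-0.7071, -0.7071)
n_1 = (+0.8148, -0.5798)
n_2 = (+0.5090, +0.8607)
n_3 = (-0.9197, +0.3926)
n_4 = (-0.9984, -0.0558)
  (0,1): δ = 80.43°  ·
  (0,2): δ = 14.40°  ✓
  (0,3): δ = 111.89°  ·
  (0,4): δ = 138.20°  ·
  (1,2): δ = 85.17°  ·
  (1,3): δ = 12.32°  ✓
  (1,4): δ = 38.63°  ✓
  (2,3): δ = 82.51°  ·
  (2,4): δ = 56.20°  ✓
  (3,4): δ = 153.69°  ·
antipodal pairs: 4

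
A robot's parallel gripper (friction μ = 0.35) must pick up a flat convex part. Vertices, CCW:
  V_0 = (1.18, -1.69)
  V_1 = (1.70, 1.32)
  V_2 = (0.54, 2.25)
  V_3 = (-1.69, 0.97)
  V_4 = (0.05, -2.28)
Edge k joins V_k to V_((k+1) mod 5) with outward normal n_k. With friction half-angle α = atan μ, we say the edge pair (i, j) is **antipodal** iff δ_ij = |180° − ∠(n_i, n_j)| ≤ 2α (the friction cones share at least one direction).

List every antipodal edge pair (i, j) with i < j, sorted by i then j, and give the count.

α = atan 0.35 = 19.29°;  2α = 38.58°
n_0 = (+0.9854, -0.1702)
n_1 = (+0.6255, +0.7802)
n_2 = (-0.4978, +0.8673)
n_3 = (-0.8816, -0.4720)
n_4 = (+0.4628, -0.8864)
  (0,1): δ = 118.92°  ·
  (0,2): δ = 50.34°  ·
  (0,3): δ = 37.97°  ✓
  (0,4): δ = 127.37°  ·
  (1,2): δ = 111.42°  ·
  (1,3): δ = 23.12°  ✓
  (1,4): δ = 66.29°  ·
  (2,3): δ = 91.69°  ·
  (2,4): δ = 2.29°  ✓
  (3,4): δ = 90.59°  ·
antipodal pairs: 3

count = 3; pairs: (0,3), (1,3), (2,4)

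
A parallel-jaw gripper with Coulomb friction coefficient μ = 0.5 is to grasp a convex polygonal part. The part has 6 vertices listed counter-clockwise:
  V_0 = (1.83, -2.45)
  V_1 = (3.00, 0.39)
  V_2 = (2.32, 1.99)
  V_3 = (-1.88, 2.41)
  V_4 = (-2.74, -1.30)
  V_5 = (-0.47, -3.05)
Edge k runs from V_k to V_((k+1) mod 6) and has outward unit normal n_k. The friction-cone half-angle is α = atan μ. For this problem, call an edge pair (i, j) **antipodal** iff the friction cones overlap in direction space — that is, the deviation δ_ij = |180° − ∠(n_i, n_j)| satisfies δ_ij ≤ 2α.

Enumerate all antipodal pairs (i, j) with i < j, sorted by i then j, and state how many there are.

α = atan 0.5 = 26.57°;  2α = 53.13°
n_0 = (+0.9246, -0.3809)
n_1 = (+0.9203, +0.3911)
n_2 = (+0.0995, +0.9950)
n_3 = (-0.9742, +0.2258)
n_4 = (-0.6106, -0.7920)
n_5 = (+0.2524, -0.9676)
  (0,1): δ = 134.58°  ·
  (0,2): δ = 73.32°  ·
  (0,3): δ = 9.34°  ✓
  (0,4): δ = 74.76°  ·
  (0,5): δ = 127.01°  ·
  (1,2): δ = 118.74°  ·
  (1,3): δ = 36.08°  ✓
  (1,4): δ = 29.34°  ✓
  (1,5): δ = 81.60°  ·
  (2,3): δ = 97.34°  ·
  (2,4): δ = 31.92°  ✓
  (2,5): δ = 20.33°  ✓
  (3,4): δ = 114.58°  ·
  (3,5): δ = 62.33°  ·
  (4,5): δ = 127.75°  ·
antipodal pairs: 5

count = 5; pairs: (0,3), (1,3), (1,4), (2,4), (2,5)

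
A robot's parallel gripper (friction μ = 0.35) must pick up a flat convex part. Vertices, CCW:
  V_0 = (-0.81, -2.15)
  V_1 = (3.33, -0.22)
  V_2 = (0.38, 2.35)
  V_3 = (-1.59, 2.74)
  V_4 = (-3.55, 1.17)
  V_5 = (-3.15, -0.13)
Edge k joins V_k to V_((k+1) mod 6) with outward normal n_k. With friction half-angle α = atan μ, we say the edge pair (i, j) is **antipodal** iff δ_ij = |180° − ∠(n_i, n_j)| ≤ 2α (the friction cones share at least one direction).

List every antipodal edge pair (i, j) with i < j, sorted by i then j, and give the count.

α = atan 0.35 = 19.29°;  2α = 38.58°
n_0 = (+0.4225, -0.9064)
n_1 = (+0.6569, +0.7540)
n_2 = (+0.1942, +0.9810)
n_3 = (-0.6252, +0.7805)
n_4 = (-0.9558, -0.2941)
n_5 = (-0.6535, -0.7570)
  (0,1): δ = 66.06°  ·
  (0,2): δ = 36.19°  ✓
  (0,3): δ = 13.70°  ✓
  (0,4): δ = 82.11°  ·
  (0,5): δ = 114.20°  ·
  (1,2): δ = 150.14°  ·
  (1,3): δ = 100.24°  ·
  (1,4): δ = 31.84°  ✓
  (1,5): δ = 0.26°  ✓
  (2,3): δ = 130.11°  ·
  (2,4): δ = 61.70°  ·
  (2,5): δ = 29.60°  ✓
  (3,4): δ = 111.59°  ·
  (3,5): δ = 79.50°  ·
  (4,5): δ = 147.91°  ·
antipodal pairs: 5

count = 5; pairs: (0,2), (0,3), (1,4), (1,5), (2,5)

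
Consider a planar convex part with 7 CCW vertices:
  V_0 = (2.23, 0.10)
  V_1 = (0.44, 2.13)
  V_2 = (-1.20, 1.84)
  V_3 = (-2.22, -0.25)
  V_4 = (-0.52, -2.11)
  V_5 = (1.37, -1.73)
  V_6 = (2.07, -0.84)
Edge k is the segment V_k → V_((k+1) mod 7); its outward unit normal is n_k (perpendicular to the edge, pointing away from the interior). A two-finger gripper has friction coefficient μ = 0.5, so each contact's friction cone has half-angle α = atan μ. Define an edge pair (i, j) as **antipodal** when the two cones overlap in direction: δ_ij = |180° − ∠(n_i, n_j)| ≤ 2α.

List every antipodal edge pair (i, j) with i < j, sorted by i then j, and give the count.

count = 7; pairs: (0,3), (1,4), (1,5), (2,4), (2,5), (2,6), (3,6)

α = atan 0.5 = 26.57°;  2α = 53.13°
n_0 = (+0.7501, +0.6614)
n_1 = (-0.1741, +0.9847)
n_2 = (-0.8987, +0.4386)
n_3 = (-0.7381, -0.6746)
n_4 = (+0.1971, -0.9804)
n_5 = (+0.7860, -0.6182)
n_6 = (+0.9858, -0.1678)
  (0,1): δ = 121.38°  ·
  (0,2): δ = 67.42°  ·
  (0,3): δ = 1.02°  ✓
  (0,4): δ = 59.96°  ·
  (0,5): δ = 100.41°  ·
  (0,6): δ = 128.94°  ·
  (1,2): δ = 126.04°  ·
  (1,3): δ = 57.60°  ·
  (1,4): δ = 1.34°  ✓
  (1,5): δ = 41.79°  ✓
  (1,6): δ = 70.31°  ·
  (2,3): δ = 111.56°  ·
  (2,4): δ = 52.62°  ✓
  (2,5): δ = 12.17°  ✓
  (2,6): δ = 16.35°  ✓
  (3,4): δ = 121.06°  ·
  (3,5): δ = 80.61°  ·
  (3,6): δ = 52.09°  ✓
  (4,5): δ = 139.55°  ·
  (4,6): δ = 111.03°  ·
  (5,6): δ = 151.47°  ·
antipodal pairs: 7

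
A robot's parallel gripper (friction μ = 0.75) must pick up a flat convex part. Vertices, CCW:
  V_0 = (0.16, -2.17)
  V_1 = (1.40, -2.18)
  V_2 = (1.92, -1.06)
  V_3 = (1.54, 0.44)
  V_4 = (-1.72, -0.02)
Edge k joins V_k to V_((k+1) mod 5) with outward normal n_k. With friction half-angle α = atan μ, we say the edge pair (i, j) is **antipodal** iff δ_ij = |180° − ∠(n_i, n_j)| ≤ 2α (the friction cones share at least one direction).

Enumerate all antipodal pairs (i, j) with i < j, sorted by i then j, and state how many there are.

α = atan 0.75 = 36.87°;  2α = 73.74°
n_0 = (-0.0081, -1.0000)
n_1 = (+0.9070, -0.4211)
n_2 = (+0.9694, +0.2456)
n_3 = (-0.1397, +0.9902)
n_4 = (-0.7528, -0.6583)
  (0,1): δ = 114.44°  ·
  (0,2): δ = 75.32°  ·
  (0,3): δ = 8.49°  ✓
  (0,4): δ = 131.63°  ·
  (1,2): δ = 140.88°  ·
  (1,3): δ = 57.06°  ✓
  (1,4): δ = 66.07°  ✓
  (2,3): δ = 96.18°  ·
  (2,4): δ = 26.95°  ✓
  (3,4): δ = 56.86°  ✓
antipodal pairs: 5

count = 5; pairs: (0,3), (1,3), (1,4), (2,4), (3,4)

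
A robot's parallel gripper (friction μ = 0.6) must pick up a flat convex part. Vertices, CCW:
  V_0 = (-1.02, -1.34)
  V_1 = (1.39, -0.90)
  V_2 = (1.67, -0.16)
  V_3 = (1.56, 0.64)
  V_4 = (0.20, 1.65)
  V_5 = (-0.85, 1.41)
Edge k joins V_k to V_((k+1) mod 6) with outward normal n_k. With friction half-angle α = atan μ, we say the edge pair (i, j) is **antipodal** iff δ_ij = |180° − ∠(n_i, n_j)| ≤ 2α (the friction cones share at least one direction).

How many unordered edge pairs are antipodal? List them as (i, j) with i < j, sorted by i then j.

count = 6; pairs: (0,3), (0,4), (1,4), (1,5), (2,5), (3,5)

α = atan 0.6 = 30.96°;  2α = 61.93°
n_0 = (+0.1796, -0.9837)
n_1 = (+0.9353, -0.3539)
n_2 = (+0.9907, +0.1362)
n_3 = (+0.5962, +0.8028)
n_4 = (-0.2228, +0.9749)
n_5 = (-0.9981, +0.0617)
  (0,1): δ = 121.07°  ·
  (0,2): δ = 92.52°  ·
  (0,3): δ = 46.95°  ✓
  (0,4): δ = 2.53°  ✓
  (0,5): δ = 76.12°  ·
  (1,2): δ = 151.45°  ·
  (1,3): δ = 105.87°  ·
  (1,4): δ = 56.40°  ✓
  (1,5): δ = 17.19°  ✓
  (2,3): δ = 134.43°  ·
  (2,4): δ = 84.95°  ·
  (2,5): δ = 11.37°  ✓
  (3,4): δ = 130.53°  ·
  (3,5): δ = 56.94°  ✓
  (4,5): δ = 106.41°  ·
antipodal pairs: 6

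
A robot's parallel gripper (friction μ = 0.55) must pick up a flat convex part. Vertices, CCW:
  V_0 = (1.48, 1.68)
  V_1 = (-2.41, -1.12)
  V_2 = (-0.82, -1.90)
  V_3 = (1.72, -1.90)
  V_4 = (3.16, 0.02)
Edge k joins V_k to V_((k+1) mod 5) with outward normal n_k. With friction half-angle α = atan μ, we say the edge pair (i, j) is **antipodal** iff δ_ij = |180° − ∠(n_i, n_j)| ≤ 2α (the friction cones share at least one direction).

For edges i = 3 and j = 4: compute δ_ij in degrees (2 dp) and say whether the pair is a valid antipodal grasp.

δ = 97.79°, invalid

α = atan 0.55 = 28.81°;  2α = 57.62°
edge 3: e_3 = (+1.44, +1.92);  n_3 = (+0.8000, -0.6000)
edge 4: e_4 = (-1.68, +1.66);  n_4 = (+0.7029, +0.7113)
∠(n_3, n_4) = 82.21°
δ = |180° − 82.21°| = 97.79°
97.79° > 2α = 57.62°  →  invalid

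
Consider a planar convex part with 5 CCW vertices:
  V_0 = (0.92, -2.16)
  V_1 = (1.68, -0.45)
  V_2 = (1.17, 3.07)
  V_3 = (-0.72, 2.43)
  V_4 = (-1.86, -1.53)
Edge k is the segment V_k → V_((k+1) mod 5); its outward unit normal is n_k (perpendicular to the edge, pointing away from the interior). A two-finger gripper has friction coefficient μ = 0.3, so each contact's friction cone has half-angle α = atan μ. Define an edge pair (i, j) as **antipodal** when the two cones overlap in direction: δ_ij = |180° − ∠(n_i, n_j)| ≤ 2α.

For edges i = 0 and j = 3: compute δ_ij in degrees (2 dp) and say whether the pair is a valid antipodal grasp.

α = atan 0.3 = 16.70°;  2α = 33.40°
edge 0: e_0 = (+0.76, +1.71);  n_0 = (+0.9138, -0.4061)
edge 3: e_3 = (-1.14, -3.96);  n_3 = (-0.9610, +0.2766)
∠(n_0, n_3) = 172.10°
δ = |180° − 172.10°| = 7.90°
7.90° ≤ 2α = 33.40°  →  valid

δ = 7.90°, valid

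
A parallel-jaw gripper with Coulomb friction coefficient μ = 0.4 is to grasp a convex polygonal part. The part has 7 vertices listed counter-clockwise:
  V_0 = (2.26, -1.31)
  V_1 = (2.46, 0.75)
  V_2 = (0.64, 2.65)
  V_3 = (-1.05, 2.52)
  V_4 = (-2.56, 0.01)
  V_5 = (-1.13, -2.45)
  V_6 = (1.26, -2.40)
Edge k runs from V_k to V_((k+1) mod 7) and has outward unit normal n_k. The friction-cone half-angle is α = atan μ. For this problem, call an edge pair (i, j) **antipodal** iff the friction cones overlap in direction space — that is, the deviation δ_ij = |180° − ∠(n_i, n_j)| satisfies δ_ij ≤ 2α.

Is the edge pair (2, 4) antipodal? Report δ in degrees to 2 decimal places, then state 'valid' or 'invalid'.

δ = 64.23°, invalid

α = atan 0.4 = 21.80°;  2α = 43.60°
edge 2: e_2 = (-1.69, -0.13);  n_2 = (-0.0767, +0.9971)
edge 4: e_4 = (+1.43, -2.46);  n_4 = (-0.8645, -0.5026)
∠(n_2, n_4) = 115.77°
δ = |180° − 115.77°| = 64.23°
64.23° > 2α = 43.60°  →  invalid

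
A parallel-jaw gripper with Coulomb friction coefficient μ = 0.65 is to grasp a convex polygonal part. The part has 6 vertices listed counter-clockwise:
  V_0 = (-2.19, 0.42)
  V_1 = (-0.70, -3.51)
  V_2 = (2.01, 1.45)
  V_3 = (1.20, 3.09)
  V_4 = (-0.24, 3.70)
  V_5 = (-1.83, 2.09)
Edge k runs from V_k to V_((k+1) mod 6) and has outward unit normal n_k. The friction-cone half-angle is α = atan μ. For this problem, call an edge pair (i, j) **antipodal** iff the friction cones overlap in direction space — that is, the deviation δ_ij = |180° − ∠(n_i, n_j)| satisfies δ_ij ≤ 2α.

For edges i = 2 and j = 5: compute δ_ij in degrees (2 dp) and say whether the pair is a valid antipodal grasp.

α = atan 0.65 = 33.02°;  2α = 66.05°
edge 2: e_2 = (-0.81, +1.64);  n_2 = (+0.8966, +0.4428)
edge 5: e_5 = (-0.36, -1.67);  n_5 = (-0.9775, +0.2107)
∠(n_2, n_5) = 141.55°
δ = |180° − 141.55°| = 38.45°
38.45° ≤ 2α = 66.05°  →  valid

δ = 38.45°, valid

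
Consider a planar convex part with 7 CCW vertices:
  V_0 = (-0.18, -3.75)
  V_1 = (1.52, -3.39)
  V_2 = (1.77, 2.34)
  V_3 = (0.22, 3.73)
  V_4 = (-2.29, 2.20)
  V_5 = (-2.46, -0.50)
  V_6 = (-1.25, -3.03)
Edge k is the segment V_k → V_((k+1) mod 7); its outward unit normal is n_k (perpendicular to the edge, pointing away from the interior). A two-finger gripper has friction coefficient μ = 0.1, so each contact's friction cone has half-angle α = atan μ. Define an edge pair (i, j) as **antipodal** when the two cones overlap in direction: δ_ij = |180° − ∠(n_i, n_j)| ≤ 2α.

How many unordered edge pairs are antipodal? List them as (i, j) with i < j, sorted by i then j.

α = atan 0.1 = 5.71°;  2α = 11.42°
n_0 = (+0.2072, -0.9783)
n_1 = (+0.9990, -0.0436)
n_2 = (+0.6676, +0.7445)
n_3 = (-0.5205, +0.8539)
n_4 = (-0.9980, +0.0628)
n_5 = (-0.9021, -0.4315)
n_6 = (-0.5583, -0.8297)
  (0,1): δ = 104.45°  ·
  (0,2): δ = 53.84°  ·
  (0,3): δ = 19.41°  ·
  (0,4): δ = 74.44°  ·
  (0,5): δ = 103.60°  ·
  (0,6): δ = 134.11°  ·
  (1,2): δ = 129.39°  ·
  (1,3): δ = 56.14°  ·
  (1,4): δ = 1.10°  ✓
  (1,5): δ = 28.06°  ·
  (1,6): δ = 58.56°  ·
  (2,3): δ = 106.75°  ·
  (2,4): δ = 51.72°  ·
  (2,5): δ = 22.56°  ·
  (2,6): δ = 7.95°  ✓
  (3,4): δ = 124.97°  ·
  (3,5): δ = 95.80°  ·
  (3,6): δ = 65.30°  ·
  (4,5): δ = 150.84°  ·
  (4,6): δ = 120.33°  ·
  (5,6): δ = 149.50°  ·
antipodal pairs: 2

count = 2; pairs: (1,4), (2,6)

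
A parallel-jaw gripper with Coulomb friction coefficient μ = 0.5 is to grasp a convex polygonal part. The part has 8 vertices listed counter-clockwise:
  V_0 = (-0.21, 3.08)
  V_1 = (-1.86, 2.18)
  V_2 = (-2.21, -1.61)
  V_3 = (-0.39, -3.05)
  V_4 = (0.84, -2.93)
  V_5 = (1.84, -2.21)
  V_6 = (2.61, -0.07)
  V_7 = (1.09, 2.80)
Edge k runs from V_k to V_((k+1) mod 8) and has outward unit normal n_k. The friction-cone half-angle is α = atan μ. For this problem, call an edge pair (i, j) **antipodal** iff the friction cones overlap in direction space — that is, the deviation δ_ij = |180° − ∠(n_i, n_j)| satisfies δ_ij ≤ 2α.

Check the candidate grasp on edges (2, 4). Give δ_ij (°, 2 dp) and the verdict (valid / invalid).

α = atan 0.5 = 26.57°;  2α = 53.13°
edge 2: e_2 = (+1.82, -1.44);  n_2 = (-0.6205, -0.7842)
edge 4: e_4 = (+1.00, +0.72);  n_4 = (+0.5843, -0.8115)
∠(n_2, n_4) = 74.11°
δ = |180° − 74.11°| = 105.89°
105.89° > 2α = 53.13°  →  invalid

δ = 105.89°, invalid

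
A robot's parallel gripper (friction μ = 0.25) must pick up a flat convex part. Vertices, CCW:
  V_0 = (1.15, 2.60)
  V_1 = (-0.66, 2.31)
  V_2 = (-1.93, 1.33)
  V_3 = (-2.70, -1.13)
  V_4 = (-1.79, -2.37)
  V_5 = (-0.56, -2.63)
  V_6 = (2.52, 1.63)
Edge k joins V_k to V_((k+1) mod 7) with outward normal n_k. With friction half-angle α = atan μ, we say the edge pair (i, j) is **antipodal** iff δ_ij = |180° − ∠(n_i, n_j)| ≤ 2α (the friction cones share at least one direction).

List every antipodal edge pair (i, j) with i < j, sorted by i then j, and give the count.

α = atan 0.25 = 14.04°;  2α = 28.07°
n_0 = (-0.1582, +0.9874)
n_1 = (-0.6109, +0.7917)
n_2 = (-0.9543, +0.2987)
n_3 = (-0.8062, -0.5916)
n_4 = (-0.2068, -0.9784)
n_5 = (+0.8104, -0.5859)
n_6 = (+0.5779, +0.8161)
  (0,1): δ = 151.45°  ·
  (0,2): δ = 116.48°  ·
  (0,3): δ = 62.83°  ·
  (0,4): δ = 21.04°  ✓
  (0,5): δ = 45.03°  ·
  (0,6): δ = 135.60°  ·
  (1,2): δ = 145.04°  ·
  (1,3): δ = 91.38°  ·
  (1,4): δ = 49.59°  ·
  (1,5): δ = 16.48°  ✓
  (1,6): δ = 107.04°  ·
  (2,3): δ = 126.35°  ·
  (2,4): δ = 84.56°  ·
  (2,5): δ = 18.49°  ✓
  (2,6): δ = 72.08°  ·
  (3,4): δ = 138.21°  ·
  (3,5): δ = 72.14°  ·
  (3,6): δ = 18.43°  ✓
  (4,5): δ = 113.93°  ·
  (4,6): δ = 23.36°  ✓
  (5,6): δ = 89.43°  ·
antipodal pairs: 5

count = 5; pairs: (0,4), (1,5), (2,5), (3,6), (4,6)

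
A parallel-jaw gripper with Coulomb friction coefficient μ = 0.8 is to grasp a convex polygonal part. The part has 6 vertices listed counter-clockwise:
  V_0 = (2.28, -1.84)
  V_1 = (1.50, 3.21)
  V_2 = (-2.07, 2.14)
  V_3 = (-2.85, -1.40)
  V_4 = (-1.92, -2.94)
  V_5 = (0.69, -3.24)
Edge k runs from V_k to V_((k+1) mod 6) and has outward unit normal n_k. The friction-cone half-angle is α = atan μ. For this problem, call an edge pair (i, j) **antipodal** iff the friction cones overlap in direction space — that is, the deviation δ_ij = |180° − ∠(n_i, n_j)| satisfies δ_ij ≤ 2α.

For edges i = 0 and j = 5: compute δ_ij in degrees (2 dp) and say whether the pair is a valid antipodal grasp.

δ = 122.58°, invalid

α = atan 0.8 = 38.66°;  2α = 77.32°
edge 0: e_0 = (-0.78, +5.05);  n_0 = (+0.9883, +0.1526)
edge 5: e_5 = (+1.59, +1.40);  n_5 = (+0.6608, -0.7505)
∠(n_0, n_5) = 57.42°
δ = |180° − 57.42°| = 122.58°
122.58° > 2α = 77.32°  →  invalid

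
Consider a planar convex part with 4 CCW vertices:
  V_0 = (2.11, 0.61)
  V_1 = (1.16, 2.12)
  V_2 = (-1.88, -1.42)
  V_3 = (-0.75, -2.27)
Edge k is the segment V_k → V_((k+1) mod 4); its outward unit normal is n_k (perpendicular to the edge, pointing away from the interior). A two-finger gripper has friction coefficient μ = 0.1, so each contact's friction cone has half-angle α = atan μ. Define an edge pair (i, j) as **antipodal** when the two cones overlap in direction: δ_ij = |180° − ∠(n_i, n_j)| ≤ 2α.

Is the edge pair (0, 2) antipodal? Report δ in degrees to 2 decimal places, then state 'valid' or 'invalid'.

α = atan 0.1 = 5.71°;  2α = 11.42°
edge 0: e_0 = (-0.95, +1.51);  n_0 = (+0.8464, +0.5325)
edge 2: e_2 = (+1.13, -0.85);  n_2 = (-0.6011, -0.7992)
∠(n_0, n_2) = 159.13°
δ = |180° − 159.13°| = 20.87°
20.87° > 2α = 11.42°  →  invalid

δ = 20.87°, invalid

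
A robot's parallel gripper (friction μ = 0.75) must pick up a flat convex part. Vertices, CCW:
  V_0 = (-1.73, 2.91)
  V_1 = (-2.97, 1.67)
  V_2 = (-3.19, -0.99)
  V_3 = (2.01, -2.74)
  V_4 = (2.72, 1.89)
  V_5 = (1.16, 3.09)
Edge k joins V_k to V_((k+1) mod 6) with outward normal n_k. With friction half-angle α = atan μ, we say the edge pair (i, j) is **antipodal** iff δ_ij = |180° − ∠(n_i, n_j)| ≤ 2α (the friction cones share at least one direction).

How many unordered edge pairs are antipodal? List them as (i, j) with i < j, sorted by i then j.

α = atan 0.75 = 36.87°;  2α = 73.74°
n_0 = (-0.7071, +0.7071)
n_1 = (-0.9966, +0.0824)
n_2 = (-0.3190, -0.9478)
n_3 = (+0.9884, -0.1516)
n_4 = (+0.6097, +0.7926)
n_5 = (-0.0622, +0.9981)
  (0,1): δ = 139.73°  ·
  (0,2): δ = 63.60°  ✓
  (0,3): δ = 36.28°  ✓
  (0,4): δ = 97.43°  ·
  (0,5): δ = 138.56°  ·
  (1,2): δ = 103.87°  ·
  (1,3): δ = 3.99°  ✓
  (1,4): δ = 57.16°  ✓
  (1,5): δ = 98.29°  ·
  (2,3): δ = 80.12°  ·
  (2,4): δ = 18.97°  ✓
  (2,5): δ = 22.16°  ✓
  (3,4): δ = 118.85°  ·
  (3,5): δ = 77.72°  ·
  (4,5): δ = 138.87°  ·
antipodal pairs: 6

count = 6; pairs: (0,2), (0,3), (1,3), (1,4), (2,4), (2,5)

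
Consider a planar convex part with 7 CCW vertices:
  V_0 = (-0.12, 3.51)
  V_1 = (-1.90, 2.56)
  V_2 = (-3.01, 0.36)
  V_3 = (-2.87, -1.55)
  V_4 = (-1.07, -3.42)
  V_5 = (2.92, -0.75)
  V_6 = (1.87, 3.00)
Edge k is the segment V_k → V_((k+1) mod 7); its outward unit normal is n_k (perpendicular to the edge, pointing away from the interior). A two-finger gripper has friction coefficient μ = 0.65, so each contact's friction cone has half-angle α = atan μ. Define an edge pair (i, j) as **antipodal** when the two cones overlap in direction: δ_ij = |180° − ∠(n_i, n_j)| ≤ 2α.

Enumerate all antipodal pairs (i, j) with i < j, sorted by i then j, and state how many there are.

α = atan 0.65 = 33.02°;  2α = 66.05°
n_0 = (-0.4708, +0.8822)
n_1 = (-0.8928, +0.4505)
n_2 = (-0.9973, -0.0731)
n_3 = (-0.7205, -0.6935)
n_4 = (+0.5561, -0.8311)
n_5 = (+0.9630, +0.2696)
n_6 = (+0.2483, +0.9687)
  (0,1): δ = 144.86°  ·
  (0,2): δ = 113.90°  ·
  (0,3): δ = 74.18°  ·
  (0,4): δ = 5.70°  ✓
  (0,5): δ = 77.55°  ·
  (0,6): δ = 137.54°  ·
  (1,2): δ = 149.03°  ·
  (1,3): δ = 109.32°  ·
  (1,4): δ = 29.44°  ✓
  (1,5): δ = 42.42°  ✓
  (1,6): δ = 102.40°  ·
  (2,3): δ = 140.28°  ·
  (2,4): δ = 60.40°  ✓
  (2,5): δ = 11.45°  ✓
  (2,6): δ = 71.43°  ·
  (3,4): δ = 100.12°  ·
  (3,5): δ = 28.27°  ✓
  (3,6): δ = 31.72°  ✓
  (4,5): δ = 108.15°  ·
  (4,6): δ = 48.16°  ✓
  (5,6): δ = 120.02°  ·
antipodal pairs: 8

count = 8; pairs: (0,4), (1,4), (1,5), (2,4), (2,5), (3,5), (3,6), (4,6)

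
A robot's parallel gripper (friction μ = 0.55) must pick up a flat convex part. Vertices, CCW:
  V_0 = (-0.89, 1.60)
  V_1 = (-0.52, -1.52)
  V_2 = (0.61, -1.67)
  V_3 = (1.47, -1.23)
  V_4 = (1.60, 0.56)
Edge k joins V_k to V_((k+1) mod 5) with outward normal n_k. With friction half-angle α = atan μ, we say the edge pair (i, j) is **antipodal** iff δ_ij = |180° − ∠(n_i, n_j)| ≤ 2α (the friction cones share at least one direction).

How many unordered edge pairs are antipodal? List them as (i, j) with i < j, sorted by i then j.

count = 3; pairs: (0,3), (1,4), (2,4)

α = atan 0.55 = 28.81°;  2α = 57.62°
n_0 = (-0.9930, -0.1178)
n_1 = (-0.1316, -0.9913)
n_2 = (+0.4555, -0.8902)
n_3 = (+0.9974, -0.0724)
n_4 = (+0.3854, +0.9227)
  (0,1): δ = 104.32°  ·
  (0,2): δ = 69.67°  ·
  (0,3): δ = 10.92°  ✓
  (0,4): δ = 60.57°  ·
  (1,2): δ = 145.34°  ·
  (1,3): δ = 86.59°  ·
  (1,4): δ = 15.11°  ✓
  (2,3): δ = 121.25°  ·
  (2,4): δ = 49.76°  ✓
  (3,4): δ = 108.52°  ·
antipodal pairs: 3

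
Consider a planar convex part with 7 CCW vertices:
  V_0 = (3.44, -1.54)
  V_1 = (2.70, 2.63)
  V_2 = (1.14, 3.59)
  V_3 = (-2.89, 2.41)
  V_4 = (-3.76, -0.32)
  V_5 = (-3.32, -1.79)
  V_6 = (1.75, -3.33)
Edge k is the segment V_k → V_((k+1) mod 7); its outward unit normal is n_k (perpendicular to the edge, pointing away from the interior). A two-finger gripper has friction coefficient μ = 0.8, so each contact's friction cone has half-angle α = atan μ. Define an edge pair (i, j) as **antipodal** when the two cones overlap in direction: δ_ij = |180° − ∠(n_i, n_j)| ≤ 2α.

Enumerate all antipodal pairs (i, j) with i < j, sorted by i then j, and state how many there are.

count = 10; pairs: (0,3), (0,4), (0,5), (1,3), (1,4), (1,5), (2,5), (2,6), (3,6), (4,6)

α = atan 0.8 = 38.66°;  2α = 77.32°
n_0 = (+0.9846, +0.1747)
n_1 = (+0.5241, +0.8517)
n_2 = (-0.2810, +0.9597)
n_3 = (-0.9528, +0.3036)
n_4 = (-0.9580, -0.2867)
n_5 = (-0.2906, -0.9568)
n_6 = (+0.7271, -0.6865)
  (0,1): δ = 131.67°  ·
  (0,2): δ = 83.74°  ·
  (0,3): δ = 27.74°  ✓
  (0,4): δ = 6.60°  ✓
  (0,5): δ = 63.04°  ✓
  (0,6): δ = 126.58°  ·
  (1,2): δ = 132.07°  ·
  (1,3): δ = 76.07°  ✓
  (1,4): δ = 41.73°  ✓
  (1,5): δ = 14.71°  ✓
  (1,6): δ = 78.25°  ·
  (2,3): δ = 124.00°  ·
  (2,4): δ = 89.66°  ·
  (2,5): δ = 33.22°  ✓
  (2,6): δ = 30.33°  ✓
  (3,4): δ = 145.66°  ·
  (3,5): δ = 89.22°  ·
  (3,6): δ = 25.68°  ✓
  (4,5): δ = 123.56°  ·
  (4,6): δ = 60.02°  ✓
  (5,6): δ = 116.46°  ·
antipodal pairs: 10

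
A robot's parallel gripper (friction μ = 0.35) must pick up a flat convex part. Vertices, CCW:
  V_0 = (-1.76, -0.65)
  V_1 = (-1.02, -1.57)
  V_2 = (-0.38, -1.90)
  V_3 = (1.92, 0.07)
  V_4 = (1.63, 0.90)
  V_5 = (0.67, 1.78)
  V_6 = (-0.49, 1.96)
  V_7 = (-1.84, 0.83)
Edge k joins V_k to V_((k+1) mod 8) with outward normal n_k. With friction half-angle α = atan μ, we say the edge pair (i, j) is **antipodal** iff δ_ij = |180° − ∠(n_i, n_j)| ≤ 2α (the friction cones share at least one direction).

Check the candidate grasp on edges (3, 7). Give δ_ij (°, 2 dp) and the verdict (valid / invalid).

δ = 16.17°, valid

α = atan 0.35 = 19.29°;  2α = 38.58°
edge 3: e_3 = (-0.29, +0.83);  n_3 = (+0.9440, +0.3298)
edge 7: e_7 = (+0.08, -1.48);  n_7 = (-0.9985, -0.0540)
∠(n_3, n_7) = 163.83°
δ = |180° − 163.83°| = 16.17°
16.17° ≤ 2α = 38.58°  →  valid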